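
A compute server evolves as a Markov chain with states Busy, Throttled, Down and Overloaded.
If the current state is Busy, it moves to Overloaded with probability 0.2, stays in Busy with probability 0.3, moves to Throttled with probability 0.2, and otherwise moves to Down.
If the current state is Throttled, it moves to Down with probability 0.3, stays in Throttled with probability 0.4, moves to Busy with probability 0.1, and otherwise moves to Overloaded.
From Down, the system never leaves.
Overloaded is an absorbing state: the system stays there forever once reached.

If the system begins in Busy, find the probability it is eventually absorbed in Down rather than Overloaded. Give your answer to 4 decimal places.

Let h(s) be the probability of absorption at Down starting from transient state s. Then h(Down) = 1 and h(Overloaded) = 0. By first-step analysis:
h(Busy) = 0.3·h(Busy) + 0.2·h(Throttled) + 0.3·1 + 0.2·0
h(Throttled) = 0.1·h(Busy) + 0.4·h(Throttled) + 0.3·1 + 0.2·0
Solving: h(Busy) = 0.6000, h(Throttled) = 0.6000.
Starting from Busy, the probability is 0.6000.

0.6000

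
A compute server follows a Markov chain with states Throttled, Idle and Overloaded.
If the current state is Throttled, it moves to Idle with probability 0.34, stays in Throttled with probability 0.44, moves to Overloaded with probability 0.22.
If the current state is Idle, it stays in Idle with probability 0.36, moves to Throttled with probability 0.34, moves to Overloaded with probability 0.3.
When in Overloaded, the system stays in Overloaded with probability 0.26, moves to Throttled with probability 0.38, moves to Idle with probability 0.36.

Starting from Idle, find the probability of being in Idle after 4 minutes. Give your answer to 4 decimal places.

Propagate the distribution vector 4 minutes from Idle.
After 0 minutes: (0.0000, 1.0000, 0.0000)
After 1 minute: (0.3400, 0.3600, 0.3000)
After 2 minutes: (0.3860, 0.3532, 0.2608)
After 3 minutes: (0.3890, 0.3523, 0.2587)
After 4 minutes: (0.3893, 0.3522, 0.2585)
P(in Idle after 4 minutes) = 0.3522

0.3522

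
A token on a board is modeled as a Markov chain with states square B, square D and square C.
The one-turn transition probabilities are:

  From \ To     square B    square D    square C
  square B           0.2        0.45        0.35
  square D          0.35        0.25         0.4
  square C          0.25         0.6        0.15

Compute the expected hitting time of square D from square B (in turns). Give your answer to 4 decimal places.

Let t(s) be the expected number of turns to first reach square D from state s, with t(square D) = 0. Conditioning on the first turn:
t(square B) = 1 + 0.2·t(square B) + 0.35·t(square C)
t(square C) = 1 + 0.25·t(square B) + 0.15·t(square C)
Solving: t(square B) = 2.0253, t(square C) = 1.7722.
Expected turns from square B to square D: 2.0253.

2.0253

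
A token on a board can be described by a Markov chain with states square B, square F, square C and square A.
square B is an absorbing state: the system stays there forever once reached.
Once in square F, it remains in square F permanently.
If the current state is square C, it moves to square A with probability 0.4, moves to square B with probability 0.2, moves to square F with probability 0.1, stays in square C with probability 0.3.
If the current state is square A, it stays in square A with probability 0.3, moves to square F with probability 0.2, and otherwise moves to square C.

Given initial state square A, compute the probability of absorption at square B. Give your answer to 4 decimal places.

0.3448

Let h(s) be the probability of absorption at square B starting from transient state s. Then h(square B) = 1 and h(square F) = 0. By first-step analysis:
h(square C) = 0.2·1 + 0.1·0 + 0.3·h(square C) + 0.4·h(square A)
h(square A) = 0.2·0 + 0.5·h(square C) + 0.3·h(square A)
Solving: h(square C) = 0.4828, h(square A) = 0.3448.
Starting from square A, the probability is 0.3448.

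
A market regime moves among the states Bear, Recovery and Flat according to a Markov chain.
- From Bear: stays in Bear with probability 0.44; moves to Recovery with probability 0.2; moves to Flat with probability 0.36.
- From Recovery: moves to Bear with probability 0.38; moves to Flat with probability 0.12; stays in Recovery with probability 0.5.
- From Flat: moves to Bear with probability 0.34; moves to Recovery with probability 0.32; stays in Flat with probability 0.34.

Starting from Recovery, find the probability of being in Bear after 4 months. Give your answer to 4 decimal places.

0.3930

Propagate the distribution vector 4 months from Recovery.
After 0 months: (0.0000, 1.0000, 0.0000)
After 1 month: (0.3800, 0.5000, 0.1200)
After 2 months: (0.3980, 0.3644, 0.2376)
After 3 months: (0.3944, 0.3378, 0.2678)
After 4 months: (0.3930, 0.3335, 0.2736)
P(in Bear after 4 months) = 0.3930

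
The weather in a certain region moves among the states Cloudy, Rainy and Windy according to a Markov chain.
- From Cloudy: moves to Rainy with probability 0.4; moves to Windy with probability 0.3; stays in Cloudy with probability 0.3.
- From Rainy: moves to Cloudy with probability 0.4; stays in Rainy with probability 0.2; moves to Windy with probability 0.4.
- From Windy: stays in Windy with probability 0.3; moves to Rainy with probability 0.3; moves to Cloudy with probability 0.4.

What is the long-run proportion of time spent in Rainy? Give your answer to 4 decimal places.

0.3058

Let the stationary distribution be π with π = πP and π_1 + π_2 + π_3 = 1.
π_1 = 0.3·π_1 + 0.4·π_2 + 0.4·π_3
π_2 = 0.4·π_1 + 0.2·π_2 + 0.3·π_3
Solving with the normalization constraint gives π = (0.3636, 0.3058, 0.3306).
So the stationary probability of Rainy is 0.3058.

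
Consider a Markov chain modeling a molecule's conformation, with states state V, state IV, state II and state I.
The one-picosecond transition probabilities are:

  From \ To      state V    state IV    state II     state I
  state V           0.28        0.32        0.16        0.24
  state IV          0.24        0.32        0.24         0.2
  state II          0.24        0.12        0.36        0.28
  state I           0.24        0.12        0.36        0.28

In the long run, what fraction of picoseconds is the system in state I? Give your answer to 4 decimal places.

Let the stationary distribution be π with π = πP and π_1 + π_2 + π_3 + π_4 = 1.
π_1 = 0.28·π_1 + 0.24·π_2 + 0.24·π_3 + 0.24·π_4
π_2 = 0.32·π_1 + 0.32·π_2 + 0.12·π_3 + 0.12·π_4
π_3 = 0.16·π_1 + 0.24·π_2 + 0.36·π_3 + 0.36·π_4
Solving with the normalization constraint gives π = (0.2500, 0.2125, 0.2845, 0.2530).
So the stationary probability of state I is 0.2530.

0.2530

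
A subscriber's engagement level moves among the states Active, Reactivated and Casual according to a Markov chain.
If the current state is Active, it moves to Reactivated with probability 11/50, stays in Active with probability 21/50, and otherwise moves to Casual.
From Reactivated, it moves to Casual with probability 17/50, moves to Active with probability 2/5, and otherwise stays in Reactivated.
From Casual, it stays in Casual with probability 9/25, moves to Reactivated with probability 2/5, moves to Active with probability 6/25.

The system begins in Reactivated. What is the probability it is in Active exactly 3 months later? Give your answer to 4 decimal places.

Propagate the distribution vector 3 months from Reactivated.
After 0 months: (0.0000, 1.0000, 0.0000)
After 1 month: (0.4000, 0.2600, 0.3400)
After 2 months: (0.3536, 0.2916, 0.3548)
After 3 months: (0.3503, 0.2955, 0.3542)
P(in Active after 3 months) = 0.3503

0.3503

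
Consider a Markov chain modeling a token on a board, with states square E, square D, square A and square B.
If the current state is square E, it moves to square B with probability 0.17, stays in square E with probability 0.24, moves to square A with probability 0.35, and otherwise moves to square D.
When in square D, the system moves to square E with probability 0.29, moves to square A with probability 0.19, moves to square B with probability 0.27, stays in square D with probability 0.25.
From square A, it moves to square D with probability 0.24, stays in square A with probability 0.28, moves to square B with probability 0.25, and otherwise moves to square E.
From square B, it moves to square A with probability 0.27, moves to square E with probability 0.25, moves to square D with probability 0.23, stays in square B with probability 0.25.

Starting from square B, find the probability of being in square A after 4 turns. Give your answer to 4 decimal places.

Propagate the distribution vector 4 turns from square B.
After 0 turns: (0.0000, 0.0000, 0.0000, 1.0000)
After 1 turn: (0.2500, 0.2300, 0.2700, 0.2500)
After 2 turns: (0.2513, 0.2398, 0.2743, 0.2346)
After 3 turns: (0.2516, 0.2401, 0.2737, 0.2347)
After 4 turns: (0.2516, 0.2401, 0.2737, 0.2347)
P(in square A after 4 turns) = 0.2737

0.2737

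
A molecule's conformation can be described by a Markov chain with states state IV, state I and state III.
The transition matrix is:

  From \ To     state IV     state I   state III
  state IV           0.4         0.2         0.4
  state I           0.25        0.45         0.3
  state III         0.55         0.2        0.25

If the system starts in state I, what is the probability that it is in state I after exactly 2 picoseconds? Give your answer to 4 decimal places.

0.3125

Sum over the intermediate state after 1 picosecond:
P = P(state I→state IV)·P(state IV→state I) + P(state I→state I)·P(state I→state I) + P(state I→state III)·P(state III→state I)
  = 0.25×0.2 + 0.45×0.45 + 0.3×0.2
  = 0.0500 + 0.2025 + 0.0600 = 0.3125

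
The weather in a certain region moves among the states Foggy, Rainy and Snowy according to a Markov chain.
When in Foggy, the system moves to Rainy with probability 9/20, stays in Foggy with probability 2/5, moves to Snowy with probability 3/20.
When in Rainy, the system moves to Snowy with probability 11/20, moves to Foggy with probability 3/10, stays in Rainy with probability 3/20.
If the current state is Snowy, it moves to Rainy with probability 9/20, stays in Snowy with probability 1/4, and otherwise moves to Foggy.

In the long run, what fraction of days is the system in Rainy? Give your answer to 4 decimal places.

0.3462

Let the stationary distribution be π with π = πP and π_1 + π_2 + π_3 = 1.
π_1 = 0.4·π_1 + 0.3·π_2 + 0.3·π_3
π_2 = 0.45·π_1 + 0.15·π_2 + 0.45·π_3
Solving with the normalization constraint gives π = (0.3333, 0.3462, 0.3205).
So the stationary probability of Rainy is 0.3462.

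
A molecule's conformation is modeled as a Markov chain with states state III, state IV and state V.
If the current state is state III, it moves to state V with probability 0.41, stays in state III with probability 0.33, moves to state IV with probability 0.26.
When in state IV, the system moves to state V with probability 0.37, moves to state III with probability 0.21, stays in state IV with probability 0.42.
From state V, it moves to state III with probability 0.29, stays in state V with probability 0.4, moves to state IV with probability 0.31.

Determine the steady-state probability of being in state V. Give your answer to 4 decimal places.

0.3928

Let the stationary distribution be π with π = πP and π_1 + π_2 + π_3 = 1.
π_1 = 0.33·π_1 + 0.21·π_2 + 0.29·π_3
π_2 = 0.26·π_1 + 0.42·π_2 + 0.31·π_3
Solving with the normalization constraint gives π = (0.2743, 0.3329, 0.3928).
So the stationary probability of state V is 0.3928.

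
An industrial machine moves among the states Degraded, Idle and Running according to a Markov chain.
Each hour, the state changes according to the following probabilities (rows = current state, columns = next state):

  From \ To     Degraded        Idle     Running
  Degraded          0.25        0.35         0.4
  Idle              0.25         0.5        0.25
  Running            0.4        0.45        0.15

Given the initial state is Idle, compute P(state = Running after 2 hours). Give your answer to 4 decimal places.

Sum over the intermediate state after 1 hour:
P = P(Idle→Degraded)·P(Degraded→Running) + P(Idle→Idle)·P(Idle→Running) + P(Idle→Running)·P(Running→Running)
  = 0.25×0.4 + 0.5×0.25 + 0.25×0.15
  = 0.1000 + 0.1250 + 0.0375 = 0.2625

0.2625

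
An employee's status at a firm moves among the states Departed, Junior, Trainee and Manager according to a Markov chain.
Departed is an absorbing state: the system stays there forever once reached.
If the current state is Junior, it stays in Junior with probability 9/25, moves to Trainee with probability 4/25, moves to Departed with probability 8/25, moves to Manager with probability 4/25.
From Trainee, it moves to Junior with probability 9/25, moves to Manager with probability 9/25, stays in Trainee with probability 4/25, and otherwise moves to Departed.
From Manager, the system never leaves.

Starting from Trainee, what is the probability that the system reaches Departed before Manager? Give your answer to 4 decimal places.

0.4000

Let h(s) be the probability of absorption at Departed starting from transient state s. Then h(Departed) = 1 and h(Manager) = 0. By first-step analysis:
h(Junior) = 0.32·1 + 0.36·h(Junior) + 0.16·h(Trainee) + 0.16·0
h(Trainee) = 0.12·1 + 0.36·h(Junior) + 0.16·h(Trainee) + 0.36·0
Solving: h(Junior) = 0.6000, h(Trainee) = 0.4000.
Starting from Trainee, the probability is 0.4000.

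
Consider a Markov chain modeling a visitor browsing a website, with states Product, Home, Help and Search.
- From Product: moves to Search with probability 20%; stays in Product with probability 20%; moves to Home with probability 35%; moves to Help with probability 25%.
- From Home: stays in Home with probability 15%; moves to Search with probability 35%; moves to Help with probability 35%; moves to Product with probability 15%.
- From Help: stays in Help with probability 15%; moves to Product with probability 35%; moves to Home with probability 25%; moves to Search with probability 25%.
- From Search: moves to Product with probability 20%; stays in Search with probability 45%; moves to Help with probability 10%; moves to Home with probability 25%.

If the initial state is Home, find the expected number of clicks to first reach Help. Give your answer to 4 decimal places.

4.1243

Let t(s) be the expected number of clicks to first reach Help from state s, with t(Help) = 0. Conditioning on the first click:
t(Product) = 1 + 0.2·t(Product) + 0.35·t(Home) + 0.2·t(Search)
t(Home) = 1 + 0.15·t(Product) + 0.15·t(Home) + 0.35·t(Search)
t(Search) = 1 + 0.2·t(Product) + 0.25·t(Home) + 0.45·t(Search)
Solving: t(Product) = 4.3754, t(Home) = 4.1243, t(Search) = 5.2839.
Expected clicks from Home to Help: 4.1243.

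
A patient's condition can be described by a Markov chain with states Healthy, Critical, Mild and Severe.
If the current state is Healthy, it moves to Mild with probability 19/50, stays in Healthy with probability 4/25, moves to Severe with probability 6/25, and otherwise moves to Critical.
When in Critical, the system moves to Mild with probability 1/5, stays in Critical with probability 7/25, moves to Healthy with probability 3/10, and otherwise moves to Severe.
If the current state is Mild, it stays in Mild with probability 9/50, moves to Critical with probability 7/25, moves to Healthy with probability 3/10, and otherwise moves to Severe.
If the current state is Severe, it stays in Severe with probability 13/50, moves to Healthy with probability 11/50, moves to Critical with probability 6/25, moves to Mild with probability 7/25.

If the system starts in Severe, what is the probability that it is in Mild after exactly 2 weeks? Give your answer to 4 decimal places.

Propagate the distribution vector 2 weeks from Severe.
After 0 weeks: (0.0000, 0.0000, 0.0000, 1.0000)
After 1 week: (0.2200, 0.2400, 0.2800, 0.2600)
After 2 weeks: (0.2484, 0.2564, 0.2548, 0.2404)
P(in Mild after 2 weeks) = 0.2548

0.2548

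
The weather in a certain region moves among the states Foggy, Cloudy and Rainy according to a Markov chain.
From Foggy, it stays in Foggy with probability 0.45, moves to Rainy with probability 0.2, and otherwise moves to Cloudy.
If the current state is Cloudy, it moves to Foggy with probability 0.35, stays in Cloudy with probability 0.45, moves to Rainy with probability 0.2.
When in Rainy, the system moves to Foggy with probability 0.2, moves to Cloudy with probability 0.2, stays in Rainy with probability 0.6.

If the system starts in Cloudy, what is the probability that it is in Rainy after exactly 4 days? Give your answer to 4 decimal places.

Propagate the distribution vector 4 days from Cloudy.
After 0 days: (0.0000, 1.0000, 0.0000)
After 1 day: (0.3500, 0.4500, 0.2000)
After 2 days: (0.3550, 0.3650, 0.2800)
After 3 days: (0.3435, 0.3445, 0.3120)
After 4 days: (0.3376, 0.3377, 0.3248)
P(in Rainy after 4 days) = 0.3248

0.3248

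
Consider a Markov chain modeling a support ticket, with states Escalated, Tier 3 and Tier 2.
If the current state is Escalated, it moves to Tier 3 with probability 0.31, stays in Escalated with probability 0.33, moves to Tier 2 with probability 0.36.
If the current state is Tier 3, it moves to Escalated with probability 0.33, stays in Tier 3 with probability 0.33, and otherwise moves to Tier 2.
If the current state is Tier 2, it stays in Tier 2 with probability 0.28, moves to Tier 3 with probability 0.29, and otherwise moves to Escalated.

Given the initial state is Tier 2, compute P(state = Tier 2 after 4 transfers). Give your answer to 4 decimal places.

0.3276

Propagate the distribution vector 4 transfers from Tier 2.
After 0 transfers: (0.0000, 0.0000, 1.0000)
After 1 transfer: (0.4300, 0.2900, 0.2800)
After 2 transfers: (0.3580, 0.3102, 0.3318)
After 3 transfers: (0.3632, 0.3096, 0.3273)
After 4 transfers: (0.3627, 0.3096, 0.3276)
P(in Tier 2 after 4 transfers) = 0.3276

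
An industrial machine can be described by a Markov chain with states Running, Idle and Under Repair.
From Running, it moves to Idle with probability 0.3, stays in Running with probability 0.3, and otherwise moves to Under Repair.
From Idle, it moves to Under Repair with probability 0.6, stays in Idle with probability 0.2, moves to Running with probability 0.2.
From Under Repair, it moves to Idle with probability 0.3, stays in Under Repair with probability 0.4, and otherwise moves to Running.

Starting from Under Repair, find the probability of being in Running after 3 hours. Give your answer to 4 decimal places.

Propagate the distribution vector 3 hours from Under Repair.
After 0 hours: (0.0000, 0.0000, 1.0000)
After 1 hour: (0.3000, 0.3000, 0.4000)
After 2 hours: (0.2700, 0.2700, 0.4600)
After 3 hours: (0.2730, 0.2730, 0.4540)
P(in Running after 3 hours) = 0.2730

0.2730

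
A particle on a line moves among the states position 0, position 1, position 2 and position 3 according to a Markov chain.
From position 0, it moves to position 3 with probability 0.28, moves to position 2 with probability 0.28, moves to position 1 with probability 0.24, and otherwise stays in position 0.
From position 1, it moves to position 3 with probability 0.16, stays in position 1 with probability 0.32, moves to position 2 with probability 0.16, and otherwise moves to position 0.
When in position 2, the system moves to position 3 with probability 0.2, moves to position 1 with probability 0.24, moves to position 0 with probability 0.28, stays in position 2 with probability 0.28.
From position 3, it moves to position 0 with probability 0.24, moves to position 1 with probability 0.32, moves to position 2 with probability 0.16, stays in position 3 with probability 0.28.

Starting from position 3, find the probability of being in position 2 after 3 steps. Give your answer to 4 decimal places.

Propagate the distribution vector 3 steps from position 3.
After 0 steps: (0.0000, 0.0000, 0.0000, 1.0000)
After 1 step: (0.2400, 0.3200, 0.1600, 0.2800)
After 2 steps: (0.2752, 0.2880, 0.2080, 0.2288)
After 3 steps: (0.2719, 0.2813, 0.2180, 0.2288)
P(in position 2 after 3 steps) = 0.2180

0.2180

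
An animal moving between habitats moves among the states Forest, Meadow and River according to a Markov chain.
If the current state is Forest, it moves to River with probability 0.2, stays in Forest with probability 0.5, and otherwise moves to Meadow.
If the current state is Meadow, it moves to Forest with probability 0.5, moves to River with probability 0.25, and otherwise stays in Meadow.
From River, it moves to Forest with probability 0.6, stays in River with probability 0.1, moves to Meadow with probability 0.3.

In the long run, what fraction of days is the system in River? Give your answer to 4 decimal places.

0.1948

Let the stationary distribution be π with π = πP and π_1 + π_2 + π_3 = 1.
π_1 = 0.5·π_1 + 0.5·π_2 + 0.6·π_3
π_2 = 0.3·π_1 + 0.25·π_2 + 0.3·π_3
Solving with the normalization constraint gives π = (0.5195, 0.2857, 0.1948).
So the stationary probability of River is 0.1948.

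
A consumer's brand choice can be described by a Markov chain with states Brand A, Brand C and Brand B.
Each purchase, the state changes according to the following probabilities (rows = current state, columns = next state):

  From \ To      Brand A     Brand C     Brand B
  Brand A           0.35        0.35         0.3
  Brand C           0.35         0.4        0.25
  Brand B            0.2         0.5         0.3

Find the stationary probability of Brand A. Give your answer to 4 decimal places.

0.3081

Let the stationary distribution be π with π = πP and π_1 + π_2 + π_3 = 1.
π_1 = 0.35·π_1 + 0.35·π_2 + 0.2·π_3
π_2 = 0.35·π_1 + 0.4·π_2 + 0.5·π_3
Solving with the normalization constraint gives π = (0.3081, 0.4125, 0.2794).
So the stationary probability of Brand A is 0.3081.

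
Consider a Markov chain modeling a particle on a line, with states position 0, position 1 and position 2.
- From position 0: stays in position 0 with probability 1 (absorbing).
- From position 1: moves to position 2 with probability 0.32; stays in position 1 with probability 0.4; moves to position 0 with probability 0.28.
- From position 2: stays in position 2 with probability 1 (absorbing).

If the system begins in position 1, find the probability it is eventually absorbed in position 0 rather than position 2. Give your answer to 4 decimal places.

0.4667

Let h(s) be the probability of absorption at position 0 starting from transient state s. Then h(position 0) = 1 and h(position 2) = 0. By first-step analysis:
h(position 1) = 0.28·1 + 0.4·h(position 1) + 0.32·0
Solving: h(position 1) = 0.4667.
Starting from position 1, the probability is 0.4667.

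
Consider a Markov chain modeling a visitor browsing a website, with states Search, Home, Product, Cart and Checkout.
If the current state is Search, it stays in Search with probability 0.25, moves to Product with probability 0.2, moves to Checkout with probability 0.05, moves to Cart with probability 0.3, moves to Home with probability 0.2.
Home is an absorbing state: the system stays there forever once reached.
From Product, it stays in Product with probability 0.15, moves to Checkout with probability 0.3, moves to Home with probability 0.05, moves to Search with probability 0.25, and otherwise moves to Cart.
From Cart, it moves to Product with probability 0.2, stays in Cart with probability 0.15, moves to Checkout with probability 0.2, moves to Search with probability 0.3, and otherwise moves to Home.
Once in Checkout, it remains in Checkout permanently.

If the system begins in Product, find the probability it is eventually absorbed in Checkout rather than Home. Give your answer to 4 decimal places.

Let h(s) be the probability of absorption at Checkout starting from transient state s. Then h(Checkout) = 1 and h(Home) = 0. By first-step analysis:
h(Search) = 0.25·h(Search) + 0.2·0 + 0.2·h(Product) + 0.3·h(Cart) + 0.05·1
h(Product) = 0.25·h(Search) + 0.05·0 + 0.15·h(Product) + 0.25·h(Cart) + 0.3·1
h(Cart) = 0.3·h(Search) + 0.15·0 + 0.2·h(Product) + 0.15·h(Cart) + 0.2·1
Solving: h(Search) = 0.4604, h(Product) = 0.6504, h(Cart) = 0.5508.
Starting from Product, the probability is 0.6504.

0.6504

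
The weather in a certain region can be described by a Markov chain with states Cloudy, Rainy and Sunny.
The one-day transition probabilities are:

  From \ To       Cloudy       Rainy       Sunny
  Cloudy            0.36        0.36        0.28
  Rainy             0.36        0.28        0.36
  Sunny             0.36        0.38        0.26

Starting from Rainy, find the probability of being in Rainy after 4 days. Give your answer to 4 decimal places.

Propagate the distribution vector 4 days from Rainy.
After 0 days: (0.0000, 1.0000, 0.0000)
After 1 day: (0.3600, 0.2800, 0.3600)
After 2 days: (0.3600, 0.3448, 0.2952)
After 3 days: (0.3600, 0.3383, 0.3017)
After 4 days: (0.3600, 0.3390, 0.3010)
P(in Rainy after 4 days) = 0.3390

0.3390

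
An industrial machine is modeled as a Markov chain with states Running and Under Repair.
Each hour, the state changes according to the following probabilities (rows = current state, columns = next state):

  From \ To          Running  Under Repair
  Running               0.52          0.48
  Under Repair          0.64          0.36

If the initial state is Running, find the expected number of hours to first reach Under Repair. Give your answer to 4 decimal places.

2.0833

Let t(s) be the expected number of hours to first reach Under Repair from state s, with t(Under Repair) = 0. Conditioning on the first hour:
t(Running) = 1 + 0.52·t(Running)
Solving: t(Running) = 2.0833.
Expected hours from Running to Under Repair: 2.0833.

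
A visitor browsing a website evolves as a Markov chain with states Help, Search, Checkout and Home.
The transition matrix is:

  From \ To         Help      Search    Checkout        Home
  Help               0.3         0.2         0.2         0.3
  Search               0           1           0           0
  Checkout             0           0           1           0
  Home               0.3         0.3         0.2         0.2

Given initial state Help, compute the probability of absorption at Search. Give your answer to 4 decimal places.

0.5319

Let h(s) be the probability of absorption at Search starting from transient state s. Then h(Search) = 1 and h(Checkout) = 0. By first-step analysis:
h(Help) = 0.3·h(Help) + 0.2·1 + 0.2·0 + 0.3·h(Home)
h(Home) = 0.3·h(Help) + 0.3·1 + 0.2·0 + 0.2·h(Home)
Solving: h(Help) = 0.5319, h(Home) = 0.5745.
Starting from Help, the probability is 0.5319.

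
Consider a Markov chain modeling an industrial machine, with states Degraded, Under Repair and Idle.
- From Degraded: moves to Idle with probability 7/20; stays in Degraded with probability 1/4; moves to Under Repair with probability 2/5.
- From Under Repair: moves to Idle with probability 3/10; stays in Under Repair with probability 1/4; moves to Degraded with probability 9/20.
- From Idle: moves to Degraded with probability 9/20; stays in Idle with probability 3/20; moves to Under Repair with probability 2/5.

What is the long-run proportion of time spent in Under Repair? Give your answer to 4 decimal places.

0.3478

Let the stationary distribution be π with π = πP and π_1 + π_2 + π_3 = 1.
π_1 = 0.25·π_1 + 0.45·π_2 + 0.45·π_3
π_2 = 0.4·π_1 + 0.25·π_2 + 0.4·π_3
Solving with the normalization constraint gives π = (0.3750, 0.3478, 0.2772).
So the stationary probability of Under Repair is 0.3478.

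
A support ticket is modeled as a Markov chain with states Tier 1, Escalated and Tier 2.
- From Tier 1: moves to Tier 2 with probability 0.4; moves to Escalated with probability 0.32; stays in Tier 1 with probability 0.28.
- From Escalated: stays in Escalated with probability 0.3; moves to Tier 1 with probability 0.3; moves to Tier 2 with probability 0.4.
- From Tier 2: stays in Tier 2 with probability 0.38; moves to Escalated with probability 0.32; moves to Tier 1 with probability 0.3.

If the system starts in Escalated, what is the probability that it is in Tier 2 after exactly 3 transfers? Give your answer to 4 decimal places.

0.3922

Propagate the distribution vector 3 transfers from Escalated.
After 0 transfers: (0.0000, 1.0000, 0.0000)
After 1 transfer: (0.3000, 0.3000, 0.4000)
After 2 transfers: (0.2940, 0.3140, 0.3920)
After 3 transfers: (0.2941, 0.3137, 0.3922)
P(in Tier 2 after 3 transfers) = 0.3922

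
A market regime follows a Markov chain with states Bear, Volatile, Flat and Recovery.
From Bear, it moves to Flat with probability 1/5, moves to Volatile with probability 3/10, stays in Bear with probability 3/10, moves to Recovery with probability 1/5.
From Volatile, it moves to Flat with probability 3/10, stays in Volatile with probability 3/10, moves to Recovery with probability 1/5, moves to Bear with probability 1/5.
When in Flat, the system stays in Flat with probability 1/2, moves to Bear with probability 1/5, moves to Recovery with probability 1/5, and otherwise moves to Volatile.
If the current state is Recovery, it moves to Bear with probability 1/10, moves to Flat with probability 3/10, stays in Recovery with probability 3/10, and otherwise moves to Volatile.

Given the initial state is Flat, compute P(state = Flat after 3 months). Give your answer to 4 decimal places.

0.3560

Propagate the distribution vector 3 months from Flat.
After 0 months: (0.0000, 0.0000, 1.0000, 0.0000)
After 1 month: (0.2000, 0.1000, 0.5000, 0.2000)
After 2 months: (0.2000, 0.2000, 0.3800, 0.2200)
After 3 months: (0.1980, 0.2240, 0.3560, 0.2220)
P(in Flat after 3 months) = 0.3560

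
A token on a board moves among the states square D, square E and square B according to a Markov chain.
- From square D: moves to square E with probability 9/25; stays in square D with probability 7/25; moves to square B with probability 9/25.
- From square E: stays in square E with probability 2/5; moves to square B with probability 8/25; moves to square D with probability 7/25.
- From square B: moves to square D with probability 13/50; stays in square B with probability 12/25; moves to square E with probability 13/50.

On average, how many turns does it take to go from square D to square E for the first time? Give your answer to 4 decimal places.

3.1339

Let t(s) be the expected number of turns to first reach square E from state s, with t(square E) = 0. Conditioning on the first turn:
t(square D) = 1 + 0.28·t(square D) + 0.36·t(square B)
t(square B) = 1 + 0.26·t(square D) + 0.48·t(square B)
Solving: t(square D) = 3.1339, t(square B) = 3.4900.
Expected turns from square D to square E: 3.1339.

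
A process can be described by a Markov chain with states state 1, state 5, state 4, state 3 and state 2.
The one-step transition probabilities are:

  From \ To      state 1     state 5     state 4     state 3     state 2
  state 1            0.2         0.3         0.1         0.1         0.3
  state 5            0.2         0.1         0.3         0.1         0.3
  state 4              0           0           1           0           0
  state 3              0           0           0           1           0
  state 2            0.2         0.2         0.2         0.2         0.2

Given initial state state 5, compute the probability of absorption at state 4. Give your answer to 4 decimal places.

0.6465

Let h(s) be the probability of absorption at state 4 starting from transient state s. Then h(state 4) = 1 and h(state 3) = 0. By first-step analysis:
h(state 1) = 0.2·h(state 1) + 0.3·h(state 5) + 0.1·1 + 0.1·0 + 0.3·h(state 2)
h(state 5) = 0.2·h(state 1) + 0.1·h(state 5) + 0.3·1 + 0.1·0 + 0.3·h(state 2)
h(state 2) = 0.2·h(state 1) + 0.2·h(state 5) + 0.2·1 + 0.2·0 + 0.2·h(state 2)
Solving: h(state 1) = 0.5758, h(state 5) = 0.6465, h(state 2) = 0.5556.
Starting from state 5, the probability is 0.6465.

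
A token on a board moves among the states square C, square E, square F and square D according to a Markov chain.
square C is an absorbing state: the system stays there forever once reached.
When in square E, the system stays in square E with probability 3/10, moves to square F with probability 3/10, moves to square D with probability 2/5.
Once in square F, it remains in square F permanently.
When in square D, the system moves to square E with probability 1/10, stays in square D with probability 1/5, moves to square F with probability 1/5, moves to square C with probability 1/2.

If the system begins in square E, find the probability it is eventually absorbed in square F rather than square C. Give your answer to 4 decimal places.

0.6154

Let h(s) be the probability of absorption at square F starting from transient state s. Then h(square F) = 1 and h(square C) = 0. By first-step analysis:
h(square E) = 0.3·h(square E) + 0.3·1 + 0.4·h(square D)
h(square D) = 0.5·0 + 0.1·h(square E) + 0.2·1 + 0.2·h(square D)
Solving: h(square E) = 0.6154, h(square D) = 0.3269.
Starting from square E, the probability is 0.6154.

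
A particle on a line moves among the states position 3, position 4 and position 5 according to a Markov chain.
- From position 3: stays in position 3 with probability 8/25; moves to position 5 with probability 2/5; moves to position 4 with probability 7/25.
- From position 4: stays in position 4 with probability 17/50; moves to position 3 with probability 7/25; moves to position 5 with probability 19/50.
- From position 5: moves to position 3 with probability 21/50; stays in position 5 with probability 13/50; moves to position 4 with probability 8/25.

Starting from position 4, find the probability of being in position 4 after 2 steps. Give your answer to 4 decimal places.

Sum over the intermediate state after 1 step:
P = P(position 4→position 3)·P(position 3→position 4) + P(position 4→position 4)·P(position 4→position 4) + P(position 4→position 5)·P(position 5→position 4)
  = 0.28×0.28 + 0.34×0.34 + 0.38×0.32
  = 0.0784 + 0.1156 + 0.1216 = 0.3156

0.3156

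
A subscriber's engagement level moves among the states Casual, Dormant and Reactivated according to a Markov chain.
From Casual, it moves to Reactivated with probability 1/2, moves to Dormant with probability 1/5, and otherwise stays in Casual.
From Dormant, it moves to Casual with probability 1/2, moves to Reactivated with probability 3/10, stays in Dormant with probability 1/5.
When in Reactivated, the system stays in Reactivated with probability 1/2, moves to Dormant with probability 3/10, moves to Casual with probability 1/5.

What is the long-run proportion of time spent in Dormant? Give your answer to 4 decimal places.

Let the stationary distribution be π with π = πP and π_1 + π_2 + π_3 = 1.
π_1 = 0.3·π_1 + 0.5·π_2 + 0.2·π_3
π_2 = 0.2·π_1 + 0.2·π_2 + 0.3·π_3
Solving with the normalization constraint gives π = (0.3039, 0.2451, 0.4510).
So the stationary probability of Dormant is 0.2451.

0.2451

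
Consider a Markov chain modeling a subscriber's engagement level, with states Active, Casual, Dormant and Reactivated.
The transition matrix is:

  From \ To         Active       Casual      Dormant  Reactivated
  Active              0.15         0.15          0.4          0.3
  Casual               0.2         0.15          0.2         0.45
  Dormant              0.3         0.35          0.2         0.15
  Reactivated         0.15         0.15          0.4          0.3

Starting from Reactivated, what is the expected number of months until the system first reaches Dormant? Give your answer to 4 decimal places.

Let t(s) be the expected number of months to first reach Dormant from state s, with t(Dormant) = 0. Conditioning on the first month:
t(Active) = 1 + 0.15·t(Active) + 0.15·t(Casual) + 0.3·t(Reactivated)
t(Casual) = 1 + 0.2·t(Active) + 0.15·t(Casual) + 0.45·t(Reactivated)
t(Reactivated) = 1 + 0.15·t(Active) + 0.15·t(Casual) + 0.3·t(Reactivated)
Solving: t(Active) = 2.7027, t(Casual) = 3.2432, t(Reactivated) = 2.7027.
Expected months from Reactivated to Dormant: 2.7027.

2.7027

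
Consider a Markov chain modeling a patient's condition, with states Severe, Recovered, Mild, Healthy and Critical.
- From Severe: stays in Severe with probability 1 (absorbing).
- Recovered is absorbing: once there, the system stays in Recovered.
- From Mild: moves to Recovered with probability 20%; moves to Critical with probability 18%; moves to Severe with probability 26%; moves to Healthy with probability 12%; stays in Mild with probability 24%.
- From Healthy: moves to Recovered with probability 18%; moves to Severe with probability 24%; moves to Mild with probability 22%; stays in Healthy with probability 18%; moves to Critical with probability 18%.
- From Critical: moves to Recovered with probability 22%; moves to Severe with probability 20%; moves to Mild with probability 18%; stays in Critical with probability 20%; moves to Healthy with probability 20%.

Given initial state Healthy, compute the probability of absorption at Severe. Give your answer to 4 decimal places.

Let h(s) be the probability of absorption at Severe starting from transient state s. Then h(Severe) = 1 and h(Recovered) = 0. By first-step analysis:
h(Mild) = 0.26·1 + 0.2·0 + 0.24·h(Mild) + 0.12·h(Healthy) + 0.18·h(Critical)
h(Healthy) = 0.24·1 + 0.18·0 + 0.22·h(Mild) + 0.18·h(Healthy) + 0.18·h(Critical)
h(Critical) = 0.2·1 + 0.22·0 + 0.18·h(Mild) + 0.2·h(Healthy) + 0.2·h(Critical)
Solving: h(Mild) = 0.5507, h(Healthy) = 0.5528, h(Critical) = 0.5121.
Starting from Healthy, the probability is 0.5528.

0.5528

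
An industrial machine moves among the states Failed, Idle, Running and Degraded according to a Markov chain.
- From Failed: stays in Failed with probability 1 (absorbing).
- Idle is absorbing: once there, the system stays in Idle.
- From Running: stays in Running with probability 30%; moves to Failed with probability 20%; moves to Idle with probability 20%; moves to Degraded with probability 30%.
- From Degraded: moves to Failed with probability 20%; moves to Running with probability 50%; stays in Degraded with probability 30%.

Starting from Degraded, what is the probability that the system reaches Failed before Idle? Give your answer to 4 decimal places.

0.7059

Let h(s) be the probability of absorption at Failed starting from transient state s. Then h(Failed) = 1 and h(Idle) = 0. By first-step analysis:
h(Running) = 0.2·1 + 0.2·0 + 0.3·h(Running) + 0.3·h(Degraded)
h(Degraded) = 0.2·1 + 0.5·h(Running) + 0.3·h(Degraded)
Solving: h(Running) = 0.5882, h(Degraded) = 0.7059.
Starting from Degraded, the probability is 0.7059.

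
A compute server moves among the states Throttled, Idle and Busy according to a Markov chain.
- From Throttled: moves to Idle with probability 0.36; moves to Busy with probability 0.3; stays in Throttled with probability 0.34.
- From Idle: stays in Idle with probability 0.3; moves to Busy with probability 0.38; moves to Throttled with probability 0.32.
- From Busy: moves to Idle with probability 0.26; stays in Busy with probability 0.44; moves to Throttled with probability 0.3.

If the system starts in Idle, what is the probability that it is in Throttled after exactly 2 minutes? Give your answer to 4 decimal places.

Sum over the intermediate state after 1 minute:
P = P(Idle→Throttled)·P(Throttled→Throttled) + P(Idle→Idle)·P(Idle→Throttled) + P(Idle→Busy)·P(Busy→Throttled)
  = 0.32×0.34 + 0.3×0.32 + 0.38×0.3
  = 0.1088 + 0.0960 + 0.1140 = 0.3188

0.3188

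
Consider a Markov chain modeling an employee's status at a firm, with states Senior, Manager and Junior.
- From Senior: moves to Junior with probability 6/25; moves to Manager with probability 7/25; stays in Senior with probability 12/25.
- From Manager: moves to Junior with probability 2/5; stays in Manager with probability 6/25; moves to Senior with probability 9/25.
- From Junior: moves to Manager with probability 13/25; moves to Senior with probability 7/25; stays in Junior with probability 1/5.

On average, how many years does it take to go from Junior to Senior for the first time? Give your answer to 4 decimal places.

Let t(s) be the expected number of years to first reach Senior from state s, with t(Senior) = 0. Conditioning on the first year:
t(Manager) = 1 + 0.24·t(Manager) + 0.4·t(Junior)
t(Junior) = 1 + 0.52·t(Manager) + 0.2·t(Junior)
Solving: t(Manager) = 3.0000, t(Junior) = 3.2000.
Expected years from Junior to Senior: 3.2000.

3.2000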